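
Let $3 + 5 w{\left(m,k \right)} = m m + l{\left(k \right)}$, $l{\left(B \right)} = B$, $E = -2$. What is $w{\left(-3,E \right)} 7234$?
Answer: $\frac{28936}{5} \approx 5787.2$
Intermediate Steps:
$w{\left(m,k \right)} = - \frac{3}{5} + \frac{k}{5} + \frac{m^{2}}{5}$ ($w{\left(m,k \right)} = - \frac{3}{5} + \frac{m m + k}{5} = - \frac{3}{5} + \frac{m^{2} + k}{5} = - \frac{3}{5} + \frac{k + m^{2}}{5} = - \frac{3}{5} + \left(\frac{k}{5} + \frac{m^{2}}{5}\right) = - \frac{3}{5} + \frac{k}{5} + \frac{m^{2}}{5}$)
$w{\left(-3,E \right)} 7234 = \left(- \frac{3}{5} + \frac{1}{5} \left(-2\right) + \frac{\left(-3\right)^{2}}{5}\right) 7234 = \left(- \frac{3}{5} - \frac{2}{5} + \frac{1}{5} \cdot 9\right) 7234 = \left(- \frac{3}{5} - \frac{2}{5} + \frac{9}{5}\right) 7234 = \frac{4}{5} \cdot 7234 = \frac{28936}{5}$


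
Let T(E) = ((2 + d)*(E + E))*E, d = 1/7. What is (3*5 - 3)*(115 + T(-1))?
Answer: 10020/7 ≈ 1431.4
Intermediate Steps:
d = ⅐ ≈ 0.14286
T(E) = 30*E²/7 (T(E) = ((2 + ⅐)*(E + E))*E = (15*(2*E)/7)*E = (30*E/7)*E = 30*E²/7)
(3*5 - 3)*(115 + T(-1)) = (3*5 - 3)*(115 + (30/7)*(-1)²) = (15 - 3)*(115 + (30/7)*1) = 12*(115 + 30/7) = 12*(835/7) = 10020/7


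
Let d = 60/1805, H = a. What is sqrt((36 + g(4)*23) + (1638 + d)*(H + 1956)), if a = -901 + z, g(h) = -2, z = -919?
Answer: sqrt(80417270)/19 ≈ 471.98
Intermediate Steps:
a = -1820 (a = -901 - 919 = -1820)
H = -1820
d = 12/361 (d = 60*(1/1805) = 12/361 ≈ 0.033241)
sqrt((36 + g(4)*23) + (1638 + d)*(H + 1956)) = sqrt((36 - 2*23) + (1638 + 12/361)*(-1820 + 1956)) = sqrt((36 - 46) + (591330/361)*136) = sqrt(-10 + 80420880/361) = sqrt(80417270/361) = sqrt(80417270)/19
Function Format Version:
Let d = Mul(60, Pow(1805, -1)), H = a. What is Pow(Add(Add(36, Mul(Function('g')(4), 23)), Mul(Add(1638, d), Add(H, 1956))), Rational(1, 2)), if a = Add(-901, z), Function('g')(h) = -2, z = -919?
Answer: Mul(Rational(1, 19), Pow(80417270, Rational(1, 2))) ≈ 471.98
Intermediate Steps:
a = -1820 (a = Add(-901, -919) = -1820)
H = -1820
d = Rational(12, 361) (d = Mul(60, Rational(1, 1805)) = Rational(12, 361) ≈ 0.033241)
Pow(Add(Add(36, Mul(Function('g')(4), 23)), Mul(Add(1638, d), Add(H, 1956))), Rational(1, 2)) = Pow(Add(Add(36, Mul(-2, 23)), Mul(Add(1638, Rational(12, 361)), Add(-1820, 1956))), Rational(1, 2)) = Pow(Add(Add(36, -46), Mul(Rational(591330, 361), 136)), Rational(1, 2)) = Pow(Add(-10, Rational(80420880, 361)), Rational(1, 2)) = Pow(Rational(80417270, 361), Rational(1, 2)) = Mul(Rational(1, 19), Pow(80417270, Rational(1, 2)))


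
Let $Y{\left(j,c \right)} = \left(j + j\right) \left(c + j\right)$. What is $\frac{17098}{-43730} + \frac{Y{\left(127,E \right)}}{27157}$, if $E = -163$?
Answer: $- \frac{432098753}{593787805} \approx -0.7277$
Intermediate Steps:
$Y{\left(j,c \right)} = 2 j \left(c + j\right)$
$\frac{17098}{-43730} + \frac{Y{\left(127,E \right)}}{27157} = \frac{17098}{-43730} + \frac{2 \cdot 127 \left(-163 + 127\right)}{27157} = 17098 \left(- \frac{1}{43730}\right) + 2 \cdot 127 \left(-36\right) \frac{1}{27157} = - \frac{8549}{21865} - \frac{9144}{27157} = - \frac{432098753}{593787805}$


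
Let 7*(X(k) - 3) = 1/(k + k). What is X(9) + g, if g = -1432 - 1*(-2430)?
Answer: 126127/126 ≈ 1001.0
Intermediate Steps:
g = 998 (g = -1432 + 2430 = 998)
X(k) = 3 + 1/(14*k) (X(k) = 3 + 1/(7*(k + k)) = 3 + 1/(7*((2*k))) = 3 + (1/(2*k))/7 = 3 + 1/(14*k))
X(9) + g = (3 + (1/14)/9) + 998 = (3 + (1/14)*(1/9)) + 998 = (3 + 1/126) + 998 = 379/126 + 998 = 126127/126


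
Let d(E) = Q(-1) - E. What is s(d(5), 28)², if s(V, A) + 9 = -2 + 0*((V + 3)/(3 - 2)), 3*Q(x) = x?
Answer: 121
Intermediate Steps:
Q(x) = x/3
d(E) = -⅓ - E (d(E) = (⅓)*(-1) - E = -⅓ - E)
s(V, A) = -11 (s(V, A) = -9 + (-2 + 0*((V + 3)/(3 - 2))) = -9 + (-2 + 0*((3 + V)/1)) = -9 + (-2 + 0*((3 + V)*1)) = -9 + (-2 + 0*(3 + V)) = -9 + (-2 + 0) = -9 - 2 = -11)
s(d(5), 28)² = (-11)² = 121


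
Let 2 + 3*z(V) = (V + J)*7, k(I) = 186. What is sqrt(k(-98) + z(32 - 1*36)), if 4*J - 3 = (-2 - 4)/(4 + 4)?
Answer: sqrt(2837)/4 ≈ 13.316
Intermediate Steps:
J = 9/16 (J = 3/4 + ((-2 - 4)/(4 + 4))/4 = 3/4 + (-6/8)/4 = 3/4 + (-6*1/8)/4 = 3/4 + (1/4)*(-3/4) = 3/4 - 3/16 = 9/16 ≈ 0.56250)
z(V) = 31/48 + 7*V/3 (z(V) = -2/3 + ((V + 9/16)*7)/3 = -2/3 + ((9/16 + V)*7)/3 = -2/3 + (63/16 + 7*V)/3 = -2/3 + (21/16 + 7*V/3) = 31/48 + 7*V/3)
sqrt(k(-98) + z(32 - 1*36)) = sqrt(186 + (31/48 + 7*(32 - 1*36)/3)) = sqrt(186 + (31/48 + 7*(32 - 36)/3)) = sqrt(186 + (31/48 + (7/3)*(-4))) = sqrt(186 + (31/48 - 28/3)) = sqrt(186 - 139/16) = sqrt(2837/16) = sqrt(2837)/4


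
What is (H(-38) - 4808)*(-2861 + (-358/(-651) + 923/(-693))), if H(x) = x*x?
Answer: 206817582968/21483 ≈ 9.6270e+6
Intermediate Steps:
H(x) = x²
(H(-38) - 4808)*(-2861 + (-358/(-651) + 923/(-693))) = ((-38)² - 4808)*(-2861 + (-358/(-651) + 923/(-693))) = (1444 - 4808)*(-2861 + (-358*(-1/651) + 923*(-1/693))) = -3364*(-2861 + (358/651 - 923/693)) = -3364*(-2861 - 16799/21483) = -3364*(-61479662/21483) = 206817582968/21483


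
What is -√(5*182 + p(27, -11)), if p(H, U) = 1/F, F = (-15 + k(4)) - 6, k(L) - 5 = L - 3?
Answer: -√204735/15 ≈ -30.165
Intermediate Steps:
k(L) = 2 + L (k(L) = 5 + (L - 3) = 5 + (-3 + L) = 2 + L)
F = -15 (F = (-15 + (2 + 4)) - 6 = (-15 + 6) - 6 = -9 - 6 = -15)
p(H, U) = -1/15 (p(H, U) = 1/(-15) = -1/15)
-√(5*182 + p(27, -11)) = -√(5*182 - 1/15) = -√(910 - 1/15) = -√(13649/15) = -√204735/15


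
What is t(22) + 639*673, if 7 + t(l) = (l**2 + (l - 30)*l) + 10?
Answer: 430358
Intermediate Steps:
t(l) = 3 + l**2 + l*(-30 + l) (t(l) = -7 + ((l**2 + (l - 30)*l) + 10) = -7 + ((l**2 + (-30 + l)*l) + 10) = -7 + ((l**2 + l*(-30 + l)) + 10) = -7 + (10 + l**2 + l*(-30 + l)) = 3 + l**2 + l*(-30 + l))
t(22) + 639*673 = (3 - 30*22 + 2*22**2) + 639*673 = (3 - 660 + 2*484) + 430047 = (3 - 660 + 968) + 430047 = 311 + 430047 = 430358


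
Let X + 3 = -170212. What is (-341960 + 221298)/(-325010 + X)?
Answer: 120662/495225 ≈ 0.24365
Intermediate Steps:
X = -170215 (X = -3 - 170212 = -170215)
(-341960 + 221298)/(-325010 + X) = (-341960 + 221298)/(-325010 - 170215) = -120662/(-495225) = -120662*(-1/495225) = 120662/495225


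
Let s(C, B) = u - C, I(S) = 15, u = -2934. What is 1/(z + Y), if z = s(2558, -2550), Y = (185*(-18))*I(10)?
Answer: -1/55442 ≈ -1.8037e-5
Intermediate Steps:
s(C, B) = -2934 - C
Y = -49950 (Y = (185*(-18))*15 = -3330*15 = -49950)
z = -5492 (z = -2934 - 1*2558 = -2934 - 2558 = -5492)
1/(z + Y) = 1/(-5492 - 49950) = 1/(-55442) = -1/55442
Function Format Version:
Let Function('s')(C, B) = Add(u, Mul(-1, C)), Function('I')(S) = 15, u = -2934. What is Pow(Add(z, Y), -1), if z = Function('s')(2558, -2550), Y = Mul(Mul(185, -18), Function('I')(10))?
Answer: Rational(-1, 55442) ≈ -1.8037e-5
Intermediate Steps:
Function('s')(C, B) = Add(-2934, Mul(-1, C))
Y = -49950 (Y = Mul(Mul(185, -18), 15) = Mul(-3330, 15) = -49950)
z = -5492 (z = Add(-2934, Mul(-1, 2558)) = Add(-2934, -2558) = -5492)
Pow(Add(z, Y), -1) = Pow(Add(-5492, -49950), -1) = Pow(-55442, -1) = Rational(-1, 55442)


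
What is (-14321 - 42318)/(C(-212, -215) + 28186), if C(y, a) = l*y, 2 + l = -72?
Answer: -56639/43874 ≈ -1.2909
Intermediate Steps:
l = -74 (l = -2 - 72 = -74)
C(y, a) = -74*y
(-14321 - 42318)/(C(-212, -215) + 28186) = (-14321 - 42318)/(-74*(-212) + 28186) = -56639/(15688 + 28186) = -56639/43874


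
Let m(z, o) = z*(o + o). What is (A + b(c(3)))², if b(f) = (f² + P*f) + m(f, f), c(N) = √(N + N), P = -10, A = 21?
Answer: 2121 - 780*√6 ≈ 210.40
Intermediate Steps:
m(z, o) = 2*o*z (m(z, o) = z*(2*o) = 2*o*z)
c(N) = √2*√N (c(N) = √(2*N) = √2*√N)
b(f) = -10*f + 3*f² (b(f) = (f² - 10*f) + 2*f*f = (f² - 10*f) + 2*f² = -10*f + 3*f²)
(A + b(c(3)))² = (21 + (√2*√3)*(-10 + 3*(√2*√3)))² = (21 + √6*(-10 + 3*√6))²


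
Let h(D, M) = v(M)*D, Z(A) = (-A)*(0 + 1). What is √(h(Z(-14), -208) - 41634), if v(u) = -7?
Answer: 2*I*√10433 ≈ 204.28*I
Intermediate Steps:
Z(A) = -A (Z(A) = -A*1 = -A)
h(D, M) = -7*D
√(h(Z(-14), -208) - 41634) = √(-(-7)*(-14) - 41634) = √(-7*14 - 41634) = √(-98 - 41634) = √(-41732) = 2*I*√10433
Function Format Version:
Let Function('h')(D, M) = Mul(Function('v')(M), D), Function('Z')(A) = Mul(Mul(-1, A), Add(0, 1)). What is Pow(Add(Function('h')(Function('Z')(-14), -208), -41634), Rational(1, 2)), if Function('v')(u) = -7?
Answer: Mul(2, I, Pow(10433, Rational(1, 2))) ≈ Mul(204.28, I)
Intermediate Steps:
Function('Z')(A) = Mul(-1, A) (Function('Z')(A) = Mul(Mul(-1, A), 1) = Mul(-1, A))
Function('h')(D, M) = Mul(-7, D)
Pow(Add(Function('h')(Function('Z')(-14), -208), -41634), Rational(1, 2)) = Pow(Add(Mul(-7, Mul(-1, -14)), -41634), Rational(1, 2)) = Pow(Add(Mul(-7, 14), -41634), Rational(1, 2)) = Pow(Add(-98, -41634), Rational(1, 2)) = Pow(-41732, Rational(1, 2)) = Mul(2, I, Pow(10433, Rational(1, 2)))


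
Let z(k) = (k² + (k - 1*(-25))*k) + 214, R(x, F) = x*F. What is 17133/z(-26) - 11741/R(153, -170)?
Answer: 228192043/11912580 ≈ 19.156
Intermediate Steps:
R(x, F) = F*x
z(k) = 214 + k² + k*(25 + k) (z(k) = (k² + (k + 25)*k) + 214 = (k² + (25 + k)*k) + 214 = (k² + k*(25 + k)) + 214 = 214 + k² + k*(25 + k))
17133/z(-26) - 11741/R(153, -170) = 17133/(214 + 2*(-26)² + 25*(-26)) - 11741/((-170*153)) = 17133/(214 + 2*676 - 650) - 11741/(-26010) = 17133/(214 + 1352 - 650) - 11741*(-1/26010) = 17133/916 + 11741/26010 = 228192043/11912580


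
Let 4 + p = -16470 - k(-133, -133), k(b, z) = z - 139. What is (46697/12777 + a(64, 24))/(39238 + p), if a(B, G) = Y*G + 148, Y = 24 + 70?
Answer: 30762605/294330972 ≈ 0.10452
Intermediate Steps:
Y = 94
k(b, z) = -139 + z
a(B, G) = 148 + 94*G (a(B, G) = 94*G + 148 = 148 + 94*G)
p = -16202 (p = -4 + (-16470 - (-139 - 133)) = -4 + (-16470 - 1*(-272)) = -4 + (-16470 + 272) = -4 - 16198 = -16202)
(46697/12777 + a(64, 24))/(39238 + p) = (46697/12777 + (148 + 94*24))/(39238 - 16202) = (46697*(1/12777) + (148 + 2256))/23036 = (46697/12777 + 2404)*(1/23036) = (30762605/12777)*(1/23036) = 30762605/294330972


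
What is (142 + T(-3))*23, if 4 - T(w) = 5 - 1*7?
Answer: 3404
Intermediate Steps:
T(w) = 6 (T(w) = 4 - (5 - 1*7) = 4 - (5 - 7) = 4 - 1*(-2) = 4 + 2 = 6)
(142 + T(-3))*23 = (142 + 6)*23 = 148*23 = 3404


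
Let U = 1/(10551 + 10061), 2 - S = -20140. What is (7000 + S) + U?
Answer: 559450905/20612 ≈ 27142.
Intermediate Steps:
S = 20142 (S = 2 - 1*(-20140) = 2 + 20140 = 20142)
U = 1/20612 ≈ 4.8515e-5
(7000 + S) + U = (7000 + 20142) + 1/20612 = 27142 + 1/20612 = 559450905/20612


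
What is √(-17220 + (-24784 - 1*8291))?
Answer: I*√50295 ≈ 224.27*I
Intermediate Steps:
√(-17220 + (-24784 - 1*8291)) = √(-17220 + (-24784 - 8291)) = √(-17220 - 33075) = √(-50295) = I*√50295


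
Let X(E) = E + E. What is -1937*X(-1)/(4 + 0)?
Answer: 1937/2 ≈ 968.50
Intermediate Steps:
X(E) = 2*E
-1937*X(-1)/(4 + 0) = -1937*2*(-1)/(4 + 0) = -(-3874)/4 = -1937*(-½) = 1937/2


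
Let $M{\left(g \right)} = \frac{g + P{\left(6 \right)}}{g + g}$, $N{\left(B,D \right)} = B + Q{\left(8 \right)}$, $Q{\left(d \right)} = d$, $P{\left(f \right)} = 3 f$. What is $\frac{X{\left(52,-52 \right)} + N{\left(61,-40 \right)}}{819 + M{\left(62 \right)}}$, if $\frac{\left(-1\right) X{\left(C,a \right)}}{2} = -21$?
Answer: $\frac{3441}{25409} \approx 0.13542$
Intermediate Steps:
$X{\left(C,a \right)} = 42$ ($X{\left(C,a \right)} = \left(-2\right) \left(-21\right) = 42$)
$N{\left(B,D \right)} = 8 + B$ ($N{\left(B,D \right)} = B + 8 = 8 + B$)
$M{\left(g \right)} = \frac{18 + g}{2 g}$ ($M{\left(g \right)} = \frac{g + 3 \cdot 6}{g + g} = \frac{g + 18}{2 g} = \left(18 + g\right) \frac{1}{2 g} = \frac{18 + g}{2 g}$)
$\frac{X{\left(52,-52 \right)} + N{\left(61,-40 \right)}}{819 + M{\left(62 \right)}} = \frac{42 + \left(8 + 61\right)}{819 + \frac{18 + 62}{2 \cdot 62}} = \frac{42 + 69}{819 + \frac{1}{2} \cdot \frac{1}{62} \cdot 80} = \frac{111}{819 + \frac{20}{31}} = \frac{111}{\frac{25409}{31}} = 111 \cdot \frac{31}{25409} = \frac{3441}{25409}$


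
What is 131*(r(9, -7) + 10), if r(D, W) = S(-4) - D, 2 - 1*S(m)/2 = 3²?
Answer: -1703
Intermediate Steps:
S(m) = -14 (S(m) = 4 - 2*3² = 4 - 2*9 = 4 - 18 = -14)
r(D, W) = -14 - D
131*(r(9, -7) + 10) = 131*((-14 - 1*9) + 10) = 131*((-14 - 9) + 10) = 131*(-23 + 10) = 131*(-13) = -1703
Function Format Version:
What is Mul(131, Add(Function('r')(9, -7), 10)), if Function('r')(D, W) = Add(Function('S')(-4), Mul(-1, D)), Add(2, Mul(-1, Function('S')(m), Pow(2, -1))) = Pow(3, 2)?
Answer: -1703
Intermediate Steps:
Function('S')(m) = -14 (Function('S')(m) = Add(4, Mul(-2, Pow(3, 2))) = Add(4, Mul(-2, 9)) = Add(4, -18) = -14)
Function('r')(D, W) = Add(-14, Mul(-1, D))
Mul(131, Add(Function('r')(9, -7), 10)) = Mul(131, Add(Add(-14, Mul(-1, 9)), 10)) = Mul(131, Add(Add(-14, -9), 10)) = Mul(131, Add(-23, 10)) = Mul(131, -13) = -1703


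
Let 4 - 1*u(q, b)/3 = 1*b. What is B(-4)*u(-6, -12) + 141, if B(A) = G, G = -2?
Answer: 45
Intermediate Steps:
u(q, b) = 12 - 3*b
B(A) = -2
B(-4)*u(-6, -12) + 141 = -2*(12 - 3*(-12)) + 141 = -2*(12 + 36) + 141 = -2*48 + 141 = -96 + 141 = 45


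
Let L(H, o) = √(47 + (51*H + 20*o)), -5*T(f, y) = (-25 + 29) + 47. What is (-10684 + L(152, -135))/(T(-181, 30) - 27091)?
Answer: 26710/67753 - 5*√5099/135506 ≈ 0.39159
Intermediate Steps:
T(f, y) = -51/5 (T(f, y) = -((-25 + 29) + 47)/5 = -(4 + 47)/5 = -⅕*51 = -51/5)
L(H, o) = √(47 + 20*o + 51*H) (L(H, o) = √(47 + (20*o + 51*H)) = √(47 + 20*o + 51*H))
(-10684 + L(152, -135))/(T(-181, 30) - 27091) = (-10684 + √(47 + 20*(-135) + 51*152))/(-51/5 - 27091) = (-10684 + √(47 - 2700 + 7752))/(-135506/5) = (-10684 + √5099)*(-5/135506) = 26710/67753 - 5*√5099/135506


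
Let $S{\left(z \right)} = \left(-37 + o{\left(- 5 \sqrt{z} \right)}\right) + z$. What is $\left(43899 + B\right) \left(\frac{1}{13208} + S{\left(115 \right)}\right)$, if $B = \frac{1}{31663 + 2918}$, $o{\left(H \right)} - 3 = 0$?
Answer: $\frac{203013385453835}{57093231} \approx 3.5558 \cdot 10^{6}$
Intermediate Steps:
$o{\left(H \right)} = 3$ ($o{\left(H \right)} = 3 + 0 = 3$)
$S{\left(z \right)} = -34 + z$ ($S{\left(z \right)} = \left(-37 + 3\right) + z = -34 + z$)
$B = \frac{1}{34581} \approx 2.8918 \cdot 10^{-5}$
$\left(43899 + B\right) \left(\frac{1}{13208} + S{\left(115 \right)}\right) = \left(43899 + \frac{1}{34581}\right) \left(\frac{1}{13208} + \left(-34 + 115\right)\right) = \frac{1518071320 \left(\frac{1}{13208} + 81\right)}{34581} = \frac{1518071320}{34581} \cdot \frac{1069849}{13208} = \frac{203013385453835}{57093231}$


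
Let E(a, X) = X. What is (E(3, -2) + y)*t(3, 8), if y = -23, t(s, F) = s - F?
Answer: 125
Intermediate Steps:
(E(3, -2) + y)*t(3, 8) = (-2 - 23)*(3 - 1*8) = -25*(3 - 8) = -25*(-5) = 125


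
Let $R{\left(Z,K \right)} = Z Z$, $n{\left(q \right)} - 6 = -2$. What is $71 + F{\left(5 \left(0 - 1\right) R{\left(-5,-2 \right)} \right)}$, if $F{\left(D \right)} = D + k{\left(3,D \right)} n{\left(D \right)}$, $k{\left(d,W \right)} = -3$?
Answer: $-66$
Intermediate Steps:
$n{\left(q \right)} = 4$ ($n{\left(q \right)} = 6 - 2 = 4$)
$R{\left(Z,K \right)} = Z^{2}$
$F{\left(D \right)} = -12 + D$ ($F{\left(D \right)} = D - 12 = -12 + D$)
$71 + F{\left(5 \left(0 - 1\right) R{\left(-5,-2 \right)} \right)} = 71 + \left(-12 + 5 \left(0 - 1\right) \left(-5\right)^{2}\right) = 71 + \left(-12 + 5 \left(-1\right) 25\right) = 71 - 137 = -66$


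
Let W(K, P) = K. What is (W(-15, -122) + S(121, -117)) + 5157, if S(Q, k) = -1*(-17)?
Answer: 5159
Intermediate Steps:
S(Q, k) = 17
(W(-15, -122) + S(121, -117)) + 5157 = (-15 + 17) + 5157 = 2 + 5157 = 5159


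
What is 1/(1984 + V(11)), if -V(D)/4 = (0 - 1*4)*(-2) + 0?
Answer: 1/1952 ≈ 0.00051230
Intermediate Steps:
V(D) = -32 (V(D) = -4*((0 - 1*4)*(-2) + 0) = -4*((0 - 4)*(-2) + 0) = -4*(-4*(-2) + 0) = -4*(8 + 0) = -4*8 = -32)
1/(1984 + V(11)) = 1/(1984 - 32) = 1/1952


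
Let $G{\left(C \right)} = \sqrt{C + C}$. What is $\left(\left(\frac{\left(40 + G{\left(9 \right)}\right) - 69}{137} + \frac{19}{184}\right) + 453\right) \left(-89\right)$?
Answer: $- \frac{1016067699}{25208} - \frac{267 \sqrt{2}}{137} \approx -40310.0$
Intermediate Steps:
$G{\left(C \right)} = \sqrt{2} \sqrt{C}$ ($G{\left(C \right)} = \sqrt{2 C} = \sqrt{2} \sqrt{C}$)
$\left(\left(\frac{\left(40 + G{\left(9 \right)}\right) - 69}{137} + \frac{19}{184}\right) + 453\right) \left(-89\right) = \left(\left(\frac{\left(40 + \sqrt{2} \sqrt{9}\right) - 69}{137} + \frac{19}{184}\right) + 453\right) \left(-89\right) = \left(\left(\left(\left(40 + \sqrt{2} \cdot 3\right) - 69\right) \frac{1}{137} + 19 \cdot \frac{1}{184}\right) + 453\right) \left(-89\right) = \left(\left(\left(\left(40 + 3 \sqrt{2}\right) - 69\right) \frac{1}{137} + \frac{19}{184}\right) + 453\right) \left(-89\right) = \left(\left(\left(-29 + 3 \sqrt{2}\right) \frac{1}{137} + \frac{19}{184}\right) + 453\right) \left(-89\right) = \left(\left(\left(- \frac{29}{137} + \frac{3 \sqrt{2}}{137}\right) + \frac{19}{184}\right) + 453\right) \left(-89\right) = \left(\left(- \frac{2733}{25208} + \frac{3 \sqrt{2}}{137}\right) + 453\right) \left(-89\right) = \left(\frac{11416491}{25208} + \frac{3 \sqrt{2}}{137}\right) \left(-89\right) = - \frac{1016067699}{25208} - \frac{267 \sqrt{2}}{137}$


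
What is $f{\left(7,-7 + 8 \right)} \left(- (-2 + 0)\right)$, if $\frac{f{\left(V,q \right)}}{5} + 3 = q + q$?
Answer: $-10$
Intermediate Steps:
$f{\left(V,q \right)} = -15 + 10 q$ ($f{\left(V,q \right)} = -15 + 5 \left(q + q\right) = -15 + 5 \cdot 2 q = -15 + 10 q$)
$f{\left(7,-7 + 8 \right)} \left(- (-2 + 0)\right) = \left(-15 + 10 \left(-7 + 8\right)\right) \left(- (-2 + 0)\right) = \left(-15 + 10 \cdot 1\right) \left(\left(-1\right) \left(-2\right)\right) = \left(-15 + 10\right) 2 = \left(-5\right) 2 = -10$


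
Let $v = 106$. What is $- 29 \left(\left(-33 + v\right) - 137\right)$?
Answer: $1856$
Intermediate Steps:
$- 29 \left(\left(-33 + v\right) - 137\right) = - 29 \left(\left(-33 + 106\right) - 137\right) = - 29 \left(73 - 137\right) = \left(-29\right) \left(-64\right) = 1856$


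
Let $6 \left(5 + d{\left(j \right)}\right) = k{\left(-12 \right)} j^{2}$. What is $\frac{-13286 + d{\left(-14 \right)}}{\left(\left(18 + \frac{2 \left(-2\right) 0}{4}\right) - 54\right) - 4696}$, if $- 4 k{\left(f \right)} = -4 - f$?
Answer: $\frac{40069}{14196} \approx 2.8226$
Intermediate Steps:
$k{\left(f \right)} = 1 + \frac{f}{4}$ ($k{\left(f \right)} = - \frac{-4 - f}{4} = 1 + \frac{f}{4}$)
$d{\left(j \right)} = -5 - \frac{j^{2}}{3}$ ($d{\left(j \right)} = -5 + \frac{\left(1 + \frac{1}{4} \left(-12\right)\right) j^{2}}{6} = -5 + \frac{\left(1 - 3\right) j^{2}}{6} = -5 + \frac{\left(-2\right) j^{2}}{6} = -5 - \frac{j^{2}}{3}$)
$\frac{-13286 + d{\left(-14 \right)}}{\left(\left(18 + \frac{2 \left(-2\right) 0}{4}\right) - 54\right) - 4696} = \frac{-13286 - \left(5 + \frac{\left(-14\right)^{2}}{3}\right)}{\left(\left(18 + \frac{2 \left(-2\right) 0}{4}\right) - 54\right) - 4696} = \frac{-13286 - \frac{211}{3}}{\left(\left(18 + \left(-4\right) 0 \cdot \frac{1}{4}\right) - 54\right) - 4696} = \frac{-13286 - \frac{211}{3}}{\left(\left(18 + 0 \cdot \frac{1}{4}\right) - 54\right) - 4696} = \frac{-13286 - \frac{211}{3}}{\left(\left(18 + 0\right) - 54\right) - 4696} = - \frac{40069}{3 \left(\left(18 - 54\right) - 4696\right)} = - \frac{40069}{3 \left(-36 - 4696\right)} = - \frac{40069}{3 \left(-4732\right)} = \left(- \frac{40069}{3}\right) \left(- \frac{1}{4732}\right) = \frac{40069}{14196}$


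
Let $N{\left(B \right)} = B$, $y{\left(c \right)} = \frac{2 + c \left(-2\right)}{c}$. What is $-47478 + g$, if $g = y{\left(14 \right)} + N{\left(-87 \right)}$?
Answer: $- \frac{332968}{7} \approx -47567.0$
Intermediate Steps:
$y{\left(c \right)} = \frac{2 - 2 c}{c}$
$g = - \frac{622}{7}$ ($g = \left(-2 + \frac{2}{14}\right) - 87 = \left(-2 + 2 \cdot \frac{1}{14}\right) - 87 = \left(-2 + \frac{1}{7}\right) - 87 = - \frac{13}{7} - 87 = - \frac{622}{7} \approx -88.857$)
$-47478 + g = -47478 - \frac{622}{7} = - \frac{332968}{7}$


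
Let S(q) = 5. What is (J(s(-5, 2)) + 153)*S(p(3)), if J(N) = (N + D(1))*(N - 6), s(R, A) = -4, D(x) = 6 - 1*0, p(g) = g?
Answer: 665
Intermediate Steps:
D(x) = 6 (D(x) = 6 + 0 = 6)
J(N) = (-6 + N)*(6 + N) (J(N) = (N + 6)*(N - 6) = (6 + N)*(-6 + N) = (-6 + N)*(6 + N))
(J(s(-5, 2)) + 153)*S(p(3)) = ((-36 + (-4)**2) + 153)*5 = ((-36 + 16) + 153)*5 = (-20 + 153)*5 = 133*5 = 665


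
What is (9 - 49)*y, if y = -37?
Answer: 1480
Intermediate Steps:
(9 - 49)*y = (9 - 49)*(-37) = -40*(-37) = 1480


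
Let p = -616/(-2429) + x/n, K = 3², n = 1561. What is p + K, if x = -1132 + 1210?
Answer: 5039437/541667 ≈ 9.3036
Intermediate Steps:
x = 78
K = 9
p = 164434/541667 (p = -616/(-2429) + 78/1561 = -616*(-1/2429) + 78*(1/1561) = 88/347 + 78/1561 = 164434/541667 ≈ 0.30357)
p + K = 164434/541667 + 9 = 5039437/541667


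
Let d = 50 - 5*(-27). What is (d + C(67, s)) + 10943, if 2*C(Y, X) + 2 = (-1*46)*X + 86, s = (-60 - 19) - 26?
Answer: 13585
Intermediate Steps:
s = -105 (s = -79 - 26 = -105)
C(Y, X) = 42 - 23*X (C(Y, X) = -1 + ((-1*46)*X + 86)/2 = -1 + (-46*X + 86)/2 = -1 + (86 - 46*X)/2 = -1 + (43 - 23*X) = 42 - 23*X)
d = 185 (d = 50 + 135 = 185)
(d + C(67, s)) + 10943 = (185 + (42 - 23*(-105))) + 10943 = (185 + (42 + 2415)) + 10943 = (185 + 2457) + 10943 = 2642 + 10943 = 13585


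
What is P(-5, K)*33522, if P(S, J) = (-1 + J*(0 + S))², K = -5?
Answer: 19308672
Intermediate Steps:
P(S, J) = (-1 + J*S)²
P(-5, K)*33522 = (-1 - 5*(-5))²*33522 = (-1 + 25)²*33522 = 24²*33522 = 576*33522 = 19308672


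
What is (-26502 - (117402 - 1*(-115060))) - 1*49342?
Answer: -308306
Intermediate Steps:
(-26502 - (117402 - 1*(-115060))) - 1*49342 = (-26502 - (117402 + 115060)) - 49342 = (-26502 - 1*232462) - 49342 = (-26502 - 232462) - 49342 = -258964 - 49342 = -308306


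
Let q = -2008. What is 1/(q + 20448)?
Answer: 1/18440 ≈ 5.4230e-5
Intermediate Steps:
1/(q + 20448) = 1/(-2008 + 20448) = 1/18440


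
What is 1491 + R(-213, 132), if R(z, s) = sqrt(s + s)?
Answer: 1491 + 2*sqrt(66) ≈ 1507.2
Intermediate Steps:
R(z, s) = sqrt(2)*sqrt(s) (R(z, s) = sqrt(2*s) = sqrt(2)*sqrt(s))
1491 + R(-213, 132) = 1491 + sqrt(2)*sqrt(132) = 1491 + sqrt(2)*(2*sqrt(33)) = 1491 + 2*sqrt(66)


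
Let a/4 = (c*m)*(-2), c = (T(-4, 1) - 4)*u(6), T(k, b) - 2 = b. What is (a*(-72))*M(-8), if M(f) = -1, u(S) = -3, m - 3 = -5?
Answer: 3456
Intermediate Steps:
m = -2 (m = 3 - 5 = -2)
T(k, b) = 2 + b
c = 3 (c = ((2 + 1) - 4)*(-3) = (3 - 4)*(-3) = -1*(-3) = 3)
a = 48 (a = 4*((3*(-2))*(-2)) = 4*(-6*(-2)) = 4*12 = 48)
(a*(-72))*M(-8) = (48*(-72))*(-1) = -3456*(-1) = 3456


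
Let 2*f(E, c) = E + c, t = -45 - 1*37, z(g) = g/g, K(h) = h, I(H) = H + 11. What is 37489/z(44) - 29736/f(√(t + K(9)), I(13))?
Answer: 388187/11 + 1008*I*√73/11 ≈ 35290.0 + 782.94*I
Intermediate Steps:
I(H) = 11 + H
z(g) = 1
t = -82 (t = -45 - 37 = -82)
f(E, c) = E/2 + c/2 (f(E, c) = (E + c)/2 = E/2 + c/2)
37489/z(44) - 29736/f(√(t + K(9)), I(13)) = 37489/1 - 29736/(√(-82 + 9)/2 + (11 + 13)/2) = 37489*1 - 29736/(√(-73)/2 + (½)*24) = 37489 - 29736/((I*√73)/2 + 12) = 37489 - 29736/(I*√73/2 + 12) = 37489 - 29736/(12 + I*√73/2)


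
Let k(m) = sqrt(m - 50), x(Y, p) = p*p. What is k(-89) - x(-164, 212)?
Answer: -44944 + I*sqrt(139) ≈ -44944.0 + 11.79*I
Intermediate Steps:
x(Y, p) = p**2
k(m) = sqrt(-50 + m)
k(-89) - x(-164, 212) = sqrt(-50 - 89) - 1*212**2 = sqrt(-139) - 1*44944 = I*sqrt(139) - 44944 = -44944 + I*sqrt(139)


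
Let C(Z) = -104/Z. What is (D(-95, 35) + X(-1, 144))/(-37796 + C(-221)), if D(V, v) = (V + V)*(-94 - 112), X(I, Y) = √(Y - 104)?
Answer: -166345/160631 - 17*√10/321262 ≈ -1.0357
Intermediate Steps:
X(I, Y) = √(-104 + Y)
D(V, v) = -412*V (D(V, v) = (2*V)*(-206) = -412*V)
(D(-95, 35) + X(-1, 144))/(-37796 + C(-221)) = (-412*(-95) + √(-104 + 144))/(-37796 - 104/(-221)) = (39140 + √40)/(-37796 - 104*(-1/221)) = (39140 + 2*√10)/(-37796 + 8/17) = (39140 + 2*√10)/(-642524/17) = (39140 + 2*√10)*(-17/642524) = -166345/160631 - 17*√10/321262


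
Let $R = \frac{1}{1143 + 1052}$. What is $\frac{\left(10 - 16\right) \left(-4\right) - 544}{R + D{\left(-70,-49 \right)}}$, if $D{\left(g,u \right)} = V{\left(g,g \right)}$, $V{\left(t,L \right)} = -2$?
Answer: $\frac{1141400}{4389} \approx 260.06$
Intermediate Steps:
$D{\left(g,u \right)} = -2$
$R = \frac{1}{2195} \approx 0.00045558$
$\frac{\left(10 - 16\right) \left(-4\right) - 544}{R + D{\left(-70,-49 \right)}} = \frac{\left(10 - 16\right) \left(-4\right) - 544}{\frac{1}{2195} - 2} = \frac{\left(-6\right) \left(-4\right) - 544}{- \frac{4389}{2195}} = \left(24 - 544\right) \left(- \frac{2195}{4389}\right) = \left(-520\right) \left(- \frac{2195}{4389}\right) = \frac{1141400}{4389}$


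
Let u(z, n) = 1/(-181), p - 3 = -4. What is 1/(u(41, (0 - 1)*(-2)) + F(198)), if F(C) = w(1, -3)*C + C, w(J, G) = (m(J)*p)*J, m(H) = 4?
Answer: -181/107515 ≈ -0.0016835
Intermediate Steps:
p = -1 (p = 3 - 4 = -1)
w(J, G) = -4*J (w(J, G) = (4*(-1))*J = -4*J)
u(z, n) = -1/181
F(C) = -3*C (F(C) = (-4*1)*C + C = -4*C + C = -3*C)
1/(u(41, (0 - 1)*(-2)) + F(198)) = 1/(-1/181 - 3*198) = 1/(-1/181 - 594) = 1/(-107515/181) = -181/107515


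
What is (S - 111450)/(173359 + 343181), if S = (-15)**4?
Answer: -4055/34436 ≈ -0.11775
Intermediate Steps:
S = 50625
(S - 111450)/(173359 + 343181) = (50625 - 111450)/(173359 + 343181) = -60825/516540 = -60825*1/516540 = -4055/34436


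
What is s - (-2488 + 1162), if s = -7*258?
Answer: -480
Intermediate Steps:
s = -1806
s - (-2488 + 1162) = -1806 - (-2488 + 1162) = -1806 - 1*(-1326) = -1806 + 1326 = -480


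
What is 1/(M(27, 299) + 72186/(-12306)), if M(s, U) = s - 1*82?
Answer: -2051/124836 ≈ -0.016430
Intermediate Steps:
M(s, U) = -82 + s (M(s, U) = s - 82 = -82 + s)
1/(M(27, 299) + 72186/(-12306)) = 1/((-82 + 27) + 72186/(-12306)) = 1/(-55 + 72186*(-1/12306)) = 1/(-55 - 12031/2051) = 1/(-124836/2051) = -2051/124836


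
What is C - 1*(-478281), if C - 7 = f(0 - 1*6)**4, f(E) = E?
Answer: 479584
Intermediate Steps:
C = 1303 (C = 7 + (0 - 1*6)**4 = 7 + (0 - 6)**4 = 7 + (-6)**4 = 7 + 1296 = 1303)
C - 1*(-478281) = 1303 - 1*(-478281) = 1303 + 478281 = 479584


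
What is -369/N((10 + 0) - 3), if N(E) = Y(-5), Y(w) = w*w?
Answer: -369/25 ≈ -14.760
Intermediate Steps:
Y(w) = w²
N(E) = 25 (N(E) = (-5)² = 25)
-369/N((10 + 0) - 3) = -369/25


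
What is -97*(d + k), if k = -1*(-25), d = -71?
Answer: 4462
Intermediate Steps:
k = 25
-97*(d + k) = -97*(-71 + 25) = -97*(-46) = 4462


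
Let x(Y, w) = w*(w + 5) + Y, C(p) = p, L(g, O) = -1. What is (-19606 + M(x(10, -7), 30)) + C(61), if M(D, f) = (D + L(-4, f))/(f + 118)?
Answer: -2892637/148 ≈ -19545.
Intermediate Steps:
x(Y, w) = Y + w*(5 + w) (x(Y, w) = w*(5 + w) + Y = Y + w*(5 + w))
M(D, f) = (-1 + D)/(118 + f) (M(D, f) = (D - 1)/(f + 118) = (-1 + D)/(118 + f))
(-19606 + M(x(10, -7), 30)) + C(61) = (-19606 + (-1 + (10 + (-7)² + 5*(-7)))/(118 + 30)) + 61 = (-19606 + (-1 + (10 + 49 - 35))/148) + 61 = (-19606 + (-1 + 24)/148) + 61 = (-19606 + (1/148)*23) + 61 = (-19606 + 23/148) + 61 = -2901665/148 + 61 = -2892637/148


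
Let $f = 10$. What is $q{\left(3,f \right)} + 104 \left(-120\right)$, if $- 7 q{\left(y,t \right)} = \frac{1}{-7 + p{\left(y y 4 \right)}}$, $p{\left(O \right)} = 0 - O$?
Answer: $- \frac{3756479}{301} \approx -12480.0$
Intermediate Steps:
$p{\left(O \right)} = - O$
$q{\left(y,t \right)} = - \frac{1}{7 \left(-7 - 4 y^{2}\right)}$ ($q{\left(y,t \right)} = - \frac{1}{7 \left(-7 - y y 4\right)} = - \frac{1}{7 \left(-7 - y^{2} \cdot 4\right)} = - \frac{1}{7 \left(-7 - 4 y^{2}\right)}$)
$q{\left(3,f \right)} + 104 \left(-120\right) = \frac{1}{7 \left(7 + 4 \cdot 3^{2}\right)} + 104 \left(-120\right) = \frac{1}{7 \left(7 + 4 \cdot 9\right)} - 12480 = \frac{1}{7 \left(7 + 36\right)} - 12480 = \frac{1}{7 \cdot 43} - 12480 = \frac{1}{7} \cdot \frac{1}{43} - 12480 = \frac{1}{301} - 12480 = - \frac{3756479}{301}$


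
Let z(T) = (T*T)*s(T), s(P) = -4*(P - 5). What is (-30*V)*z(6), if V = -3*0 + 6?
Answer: 25920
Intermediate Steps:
s(P) = 20 - 4*P (s(P) = -4*(-5 + P) = 20 - 4*P)
z(T) = T²*(20 - 4*T) (z(T) = (T*T)*(20 - 4*T) = T²*(20 - 4*T))
V = 6 (V = 0 + 6 = 6)
(-30*V)*z(6) = (-30*6)*(4*6²*(5 - 1*6)) = -720*36*(5 - 6) = -720*36*(-1) = -180*(-144) = 25920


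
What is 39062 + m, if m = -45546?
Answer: -6484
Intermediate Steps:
39062 + m = 39062 - 45546 = -6484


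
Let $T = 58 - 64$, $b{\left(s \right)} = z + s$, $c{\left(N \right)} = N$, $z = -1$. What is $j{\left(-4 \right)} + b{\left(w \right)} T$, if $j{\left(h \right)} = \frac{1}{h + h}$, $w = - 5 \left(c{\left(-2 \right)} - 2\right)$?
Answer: $- \frac{913}{8} \approx -114.13$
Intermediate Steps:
$w = 20$ ($w = - 5 \left(-2 - 2\right) = \left(-5\right) \left(-4\right) = 20$)
$b{\left(s \right)} = -1 + s$
$T = -6$ ($T = 58 - 64 = -6$)
$j{\left(h \right)} = \frac{1}{2 h}$
$j{\left(-4 \right)} + b{\left(w \right)} T = \frac{1}{2 \left(-4\right)} + \left(-1 + 20\right) \left(-6\right) = \frac{1}{2} \left(- \frac{1}{4}\right) + 19 \left(-6\right) = - \frac{1}{8} - 114 = - \frac{913}{8}$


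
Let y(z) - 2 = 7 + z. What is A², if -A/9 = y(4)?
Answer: 13689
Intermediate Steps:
y(z) = 9 + z (y(z) = 2 + (7 + z) = 9 + z)
A = -117 (A = -9*(9 + 4) = -9*13 = -117)
A² = (-117)² = 13689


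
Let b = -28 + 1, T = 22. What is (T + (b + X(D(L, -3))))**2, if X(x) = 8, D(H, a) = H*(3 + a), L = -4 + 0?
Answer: 9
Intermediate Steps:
L = -4
b = -27
(T + (b + X(D(L, -3))))**2 = (22 + (-27 + 8))**2 = (22 - 19)**2 = 3**2 = 9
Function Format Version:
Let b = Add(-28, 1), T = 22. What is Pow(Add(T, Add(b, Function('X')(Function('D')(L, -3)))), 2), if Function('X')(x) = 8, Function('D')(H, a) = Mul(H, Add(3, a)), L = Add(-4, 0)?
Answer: 9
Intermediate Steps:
L = -4
b = -27
Pow(Add(T, Add(b, Function('X')(Function('D')(L, -3)))), 2) = Pow(Add(22, Add(-27, 8)), 2) = Pow(Add(22, -19), 2) = Pow(3, 2) = 9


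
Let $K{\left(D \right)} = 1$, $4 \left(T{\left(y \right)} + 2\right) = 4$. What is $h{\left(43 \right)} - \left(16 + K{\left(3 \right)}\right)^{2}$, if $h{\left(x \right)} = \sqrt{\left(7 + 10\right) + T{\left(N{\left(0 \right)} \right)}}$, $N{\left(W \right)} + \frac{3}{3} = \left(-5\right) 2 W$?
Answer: $-285$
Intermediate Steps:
$N{\left(W \right)} = -1 - 10 W$ ($N{\left(W \right)} = -1 + \left(-5\right) 2 W = -1 - 10 W$)
$T{\left(y \right)} = -1$ ($T{\left(y \right)} = -2 + \frac{1}{4} \cdot 4 = -2 + 1 = -1$)
$h{\left(x \right)} = 4$ ($h{\left(x \right)} = \sqrt{\left(7 + 10\right) - 1} = \sqrt{17 - 1} = \sqrt{16} = 4$)
$h{\left(43 \right)} - \left(16 + K{\left(3 \right)}\right)^{2} = 4 - \left(16 + 1\right)^{2} = 4 - 17^{2} = 4 - 289 = -285$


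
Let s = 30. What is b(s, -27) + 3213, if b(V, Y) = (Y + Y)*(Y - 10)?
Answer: 5211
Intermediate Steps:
b(V, Y) = 2*Y*(-10 + Y) (b(V, Y) = (2*Y)*(-10 + Y) = 2*Y*(-10 + Y))
b(s, -27) + 3213 = 2*(-27)*(-10 - 27) + 3213 = 2*(-27)*(-37) + 3213 = 1998 + 3213 = 5211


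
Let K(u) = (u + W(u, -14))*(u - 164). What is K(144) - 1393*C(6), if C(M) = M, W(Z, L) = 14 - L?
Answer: -11798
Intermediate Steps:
K(u) = (-164 + u)*(28 + u) (K(u) = (u + (14 - 1*(-14)))*(u - 164) = (u + (14 + 14))*(-164 + u) = (u + 28)*(-164 + u) = (28 + u)*(-164 + u) = (-164 + u)*(28 + u))
K(144) - 1393*C(6) = (-4592 + 144² - 136*144) - 1393*6 = (-4592 + 20736 - 19584) - 8358 = -3440 - 8358 = -11798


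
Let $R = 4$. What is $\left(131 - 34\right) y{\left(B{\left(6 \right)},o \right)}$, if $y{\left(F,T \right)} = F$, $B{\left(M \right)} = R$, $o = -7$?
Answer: $388$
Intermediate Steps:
$B{\left(M \right)} = 4$
$\left(131 - 34\right) y{\left(B{\left(6 \right)},o \right)} = \left(131 - 34\right) 4 = 97 \cdot 4 = 388$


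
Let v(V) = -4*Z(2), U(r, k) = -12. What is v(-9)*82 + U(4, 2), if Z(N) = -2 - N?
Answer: 1300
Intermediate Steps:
v(V) = 16 (v(V) = -4*(-2 - 1*2) = -4*(-2 - 2) = -4*(-4) = 16)
v(-9)*82 + U(4, 2) = 16*82 - 12 = 1312 - 12 = 1300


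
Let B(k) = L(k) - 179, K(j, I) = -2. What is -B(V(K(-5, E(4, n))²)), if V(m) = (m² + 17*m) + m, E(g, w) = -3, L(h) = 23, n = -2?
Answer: 156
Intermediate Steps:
V(m) = m² + 18*m
B(k) = -156 (B(k) = 23 - 179 = -156)
-B(V(K(-5, E(4, n))²)) = -1*(-156) = 156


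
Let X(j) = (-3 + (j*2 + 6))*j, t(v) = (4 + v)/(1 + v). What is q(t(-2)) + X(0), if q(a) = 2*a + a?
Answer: -6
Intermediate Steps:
t(v) = (4 + v)/(1 + v)
q(a) = 3*a
X(j) = j*(3 + 2*j) (X(j) = (-3 + (2*j + 6))*j = (-3 + (6 + 2*j))*j = (3 + 2*j)*j = j*(3 + 2*j))
q(t(-2)) + X(0) = 3*((4 - 2)/(1 - 2)) + 0*(3 + 2*0) = 3*(2/(-1)) + 0*(3 + 0) = 3*(-1*2) + 0*3 = 3*(-2) + 0 = -6 + 0 = -6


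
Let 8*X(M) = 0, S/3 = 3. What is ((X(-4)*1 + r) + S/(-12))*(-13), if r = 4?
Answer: -169/4 ≈ -42.250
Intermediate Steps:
S = 9 (S = 3*3 = 9)
X(M) = 0 (X(M) = (⅛)*0 = 0)
((X(-4)*1 + r) + S/(-12))*(-13) = ((0*1 + 4) + 9/(-12))*(-13) = ((0 + 4) + 9*(-1/12))*(-13) = (4 - ¾)*(-13) = (13/4)*(-13) = -169/4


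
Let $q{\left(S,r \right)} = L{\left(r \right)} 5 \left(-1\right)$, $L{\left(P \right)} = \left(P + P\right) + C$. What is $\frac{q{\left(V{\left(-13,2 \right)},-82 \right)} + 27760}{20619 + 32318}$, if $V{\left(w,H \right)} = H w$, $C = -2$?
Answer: $\frac{28590}{52937} \approx 0.54008$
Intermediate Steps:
$L{\left(P \right)} = -2 + 2 P$ ($L{\left(P \right)} = \left(P + P\right) - 2 = 2 P - 2 = -2 + 2 P$)
$q{\left(S,r \right)} = 10 - 10 r$ ($q{\left(S,r \right)} = \left(-2 + 2 r\right) 5 \left(-1\right) = \left(-10 + 10 r\right) \left(-1\right) = 10 - 10 r$)
$\frac{q{\left(V{\left(-13,2 \right)},-82 \right)} + 27760}{20619 + 32318} = \frac{\left(10 - -820\right) + 27760}{20619 + 32318} = \frac{\left(10 + 820\right) + 27760}{52937} = \left(830 + 27760\right) \frac{1}{52937} = 28590 \cdot \frac{1}{52937} = \frac{28590}{52937}$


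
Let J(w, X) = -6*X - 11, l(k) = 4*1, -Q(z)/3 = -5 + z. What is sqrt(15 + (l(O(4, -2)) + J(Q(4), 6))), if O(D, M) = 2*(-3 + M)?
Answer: 2*I*sqrt(7) ≈ 5.2915*I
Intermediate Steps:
Q(z) = 15 - 3*z (Q(z) = -3*(-5 + z) = 15 - 3*z)
O(D, M) = -6 + 2*M
l(k) = 4
J(w, X) = -11 - 6*X
sqrt(15 + (l(O(4, -2)) + J(Q(4), 6))) = sqrt(15 + (4 + (-11 - 6*6))) = sqrt(15 + (4 + (-11 - 36))) = sqrt(15 + (4 - 47)) = sqrt(15 - 43) = sqrt(-28) = 2*I*sqrt(7)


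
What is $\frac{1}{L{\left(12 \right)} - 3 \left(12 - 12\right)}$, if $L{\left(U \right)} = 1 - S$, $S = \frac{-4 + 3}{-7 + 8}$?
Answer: $\frac{1}{2} \approx 0.5$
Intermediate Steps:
$S = -1$ ($S = - 1^{-1} = \left(-1\right) 1 = -1$)
$L{\left(U \right)} = 2$ ($L{\left(U \right)} = 1 - -1 = 1 + 1 = 2$)
$\frac{1}{L{\left(12 \right)} - 3 \left(12 - 12\right)} = \frac{1}{2 - 3 \left(12 - 12\right)} = \frac{1}{2 - 0} = \frac{1}{2 + 0} = \frac{1}{2}$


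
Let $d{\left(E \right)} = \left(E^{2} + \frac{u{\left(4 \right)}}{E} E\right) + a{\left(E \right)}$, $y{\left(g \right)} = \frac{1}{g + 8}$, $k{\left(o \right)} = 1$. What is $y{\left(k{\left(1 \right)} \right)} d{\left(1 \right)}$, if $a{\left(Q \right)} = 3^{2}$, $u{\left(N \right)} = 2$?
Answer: $\frac{4}{3} \approx 1.3333$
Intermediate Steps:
$a{\left(Q \right)} = 9$
$y{\left(g \right)} = \frac{1}{8 + g}$
$d{\left(E \right)} = 11 + E^{2}$ ($d{\left(E \right)} = \left(E^{2} + \frac{2}{E} E\right) + 9 = \left(E^{2} + 2\right) + 9 = \left(2 + E^{2}\right) + 9 = 11 + E^{2}$)
$y{\left(k{\left(1 \right)} \right)} d{\left(1 \right)} = \frac{11 + 1^{2}}{8 + 1} = \frac{11 + 1}{9} = \frac{1}{9} \cdot 12 = \frac{4}{3}$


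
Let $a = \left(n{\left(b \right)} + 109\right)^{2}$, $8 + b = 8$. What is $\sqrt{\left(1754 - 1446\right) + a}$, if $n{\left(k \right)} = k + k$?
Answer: $\sqrt{12189} \approx 110.4$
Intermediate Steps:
$b = 0$ ($b = -8 + 8 = 0$)
$n{\left(k \right)} = 2 k$
$a = 11881$ ($a = \left(2 \cdot 0 + 109\right)^{2} = \left(0 + 109\right)^{2} = 109^{2} = 11881$)
$\sqrt{\left(1754 - 1446\right) + a} = \sqrt{\left(1754 - 1446\right) + 11881} = \sqrt{308 + 11881} = \sqrt{12189}$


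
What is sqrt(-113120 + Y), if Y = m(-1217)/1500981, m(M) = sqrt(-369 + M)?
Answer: sqrt(-254853021022276320 + 1500981*I*sqrt(1586))/1500981 ≈ 3.9444e-8 + 336.33*I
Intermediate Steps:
Y = I*sqrt(1586)/1500981 (Y = sqrt(-369 - 1217)/1500981 = sqrt(-1586)*(1/1500981) = (I*sqrt(1586))*(1/1500981) = I*sqrt(1586)/1500981 ≈ 2.6532e-5*I)
sqrt(-113120 + Y) = sqrt(-113120 + I*sqrt(1586)/1500981)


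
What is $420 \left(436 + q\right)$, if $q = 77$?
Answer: $215460$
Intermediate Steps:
$420 \left(436 + q\right) = 420 \left(436 + 77\right) = 420 \cdot 513 = 215460$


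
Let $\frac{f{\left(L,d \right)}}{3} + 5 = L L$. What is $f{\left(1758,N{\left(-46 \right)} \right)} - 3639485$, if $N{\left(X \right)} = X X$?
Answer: $5632192$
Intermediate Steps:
$N{\left(X \right)} = X^{2}$
$f{\left(L,d \right)} = -15 + 3 L^{2}$ ($f{\left(L,d \right)} = -15 + 3 L L = -15 + 3 L^{2}$)
$f{\left(1758,N{\left(-46 \right)} \right)} - 3639485 = \left(-15 + 3 \cdot 1758^{2}\right) - 3639485 = \left(-15 + 3 \cdot 3090564\right) - 3639485 = \left(-15 + 9271692\right) - 3639485 = 9271677 - 3639485 = 5632192$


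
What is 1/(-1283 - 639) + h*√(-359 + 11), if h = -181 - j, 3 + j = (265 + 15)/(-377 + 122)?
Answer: -1/1922 - 18044*I*√87/51 ≈ -0.00052029 - 3300.1*I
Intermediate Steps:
j = -209/51 (j = -3 + (265 + 15)/(-377 + 122) = -3 + 280/(-255) = -3 + 280*(-1/255) = -3 - 56/51 = -209/51 ≈ -4.0980)
h = -9022/51 (h = -181 - 1*(-209/51) = -181 + 209/51 = -9022/51 ≈ -176.90)
1/(-1283 - 639) + h*√(-359 + 11) = 1/(-1283 - 639) - 9022*√(-359 + 11)/51 = 1/(-1922) - 18044*I*√87/51 = -1/1922 - 18044*I*√87/51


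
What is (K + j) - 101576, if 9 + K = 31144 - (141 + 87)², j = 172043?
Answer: 49618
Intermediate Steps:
K = -20849 (K = -9 + (31144 - (141 + 87)²) = -9 + (31144 - 1*228²) = -9 + (31144 - 1*51984) = -9 + (31144 - 51984) = -9 - 20840 = -20849)
(K + j) - 101576 = (-20849 + 172043) - 101576 = 151194 - 101576 = 49618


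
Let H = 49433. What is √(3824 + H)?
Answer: √53257 ≈ 230.77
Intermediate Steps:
√(3824 + H) = √(3824 + 49433) = √53257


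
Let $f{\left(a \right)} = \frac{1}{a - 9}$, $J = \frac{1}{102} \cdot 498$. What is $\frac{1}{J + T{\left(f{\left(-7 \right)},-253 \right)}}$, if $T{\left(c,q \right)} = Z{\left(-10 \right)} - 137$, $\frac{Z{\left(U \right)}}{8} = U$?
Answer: $- \frac{17}{3606} \approx -0.0047144$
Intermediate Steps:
$Z{\left(U \right)} = 8 U$
$J = \frac{83}{17}$ ($J = \frac{1}{102} \cdot 498 = \frac{83}{17} \approx 4.8824$)
$f{\left(a \right)} = \frac{1}{-9 + a}$
$T{\left(c,q \right)} = -217$ ($T{\left(c,q \right)} = 8 \left(-10\right) - 137 = -80 - 137 = -217$)
$\frac{1}{J + T{\left(f{\left(-7 \right)},-253 \right)}} = \frac{1}{\frac{83}{17} - 217} = \frac{1}{- \frac{3606}{17}} = - \frac{17}{3606}$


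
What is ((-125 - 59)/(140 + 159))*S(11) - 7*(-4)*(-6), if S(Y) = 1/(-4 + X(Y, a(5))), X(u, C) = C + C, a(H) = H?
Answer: -6556/39 ≈ -168.10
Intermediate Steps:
X(u, C) = 2*C
S(Y) = ⅙ (S(Y) = 1/(-4 + 2*5) = 1/(-4 + 10) = 1/6 = ⅙)
((-125 - 59)/(140 + 159))*S(11) - 7*(-4)*(-6) = ((-125 - 59)/(140 + 159))*(⅙) - 7*(-4)*(-6) = -184/299*(⅙) + 28*(-6) = -184*1/299*(⅙) - 168 = -8/13*⅙ - 168 = -4/39 - 168 = -6556/39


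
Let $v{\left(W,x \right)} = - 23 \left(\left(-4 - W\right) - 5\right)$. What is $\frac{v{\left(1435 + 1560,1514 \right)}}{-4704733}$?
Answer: $- \frac{69092}{4704733} \approx -0.014686$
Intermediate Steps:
$v{\left(W,x \right)} = 207 + 23 W$ ($v{\left(W,x \right)} = - 23 \left(-9 - W\right) = 207 + 23 W$)
$\frac{v{\left(1435 + 1560,1514 \right)}}{-4704733} = \frac{207 + 23 \left(1435 + 1560\right)}{-4704733} = \left(207 + 23 \cdot 2995\right) \left(- \frac{1}{4704733}\right) = \left(207 + 68885\right) \left(- \frac{1}{4704733}\right) = 69092 \left(- \frac{1}{4704733}\right) = - \frac{69092}{4704733}$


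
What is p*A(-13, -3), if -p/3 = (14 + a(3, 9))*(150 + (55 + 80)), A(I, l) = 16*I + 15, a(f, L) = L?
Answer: 3795345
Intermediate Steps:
A(I, l) = 15 + 16*I
p = -19665 (p = -3*(14 + 9)*(150 + (55 + 80)) = -69*(150 + 135) = -69*285 = -3*6555 = -19665)
p*A(-13, -3) = -19665*(15 + 16*(-13)) = -19665*(15 - 208) = -19665*(-193) = 3795345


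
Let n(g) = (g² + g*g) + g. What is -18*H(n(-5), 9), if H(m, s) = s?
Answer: -162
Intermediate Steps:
n(g) = g + 2*g² (n(g) = (g² + g²) + g = 2*g² + g = g + 2*g²)
-18*H(n(-5), 9) = -18*9 = -162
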